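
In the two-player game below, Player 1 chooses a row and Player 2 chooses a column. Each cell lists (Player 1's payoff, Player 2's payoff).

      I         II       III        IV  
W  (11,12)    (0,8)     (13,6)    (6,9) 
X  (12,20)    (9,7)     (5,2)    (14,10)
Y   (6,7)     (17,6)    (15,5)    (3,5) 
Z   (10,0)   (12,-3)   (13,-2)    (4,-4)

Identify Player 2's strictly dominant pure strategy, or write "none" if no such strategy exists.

I vs II: W: 12>8, X: 20>7, Y: 7>6, Z: 0>-3.
I vs III: W: 12>6, X: 20>2, Y: 7>5, Z: 0>-2.
I vs IV: W: 12>9, X: 20>10, Y: 7>5, Z: 0>-4.
I strictly beats every other strategy against every opponent action, so it is strictly dominant.

I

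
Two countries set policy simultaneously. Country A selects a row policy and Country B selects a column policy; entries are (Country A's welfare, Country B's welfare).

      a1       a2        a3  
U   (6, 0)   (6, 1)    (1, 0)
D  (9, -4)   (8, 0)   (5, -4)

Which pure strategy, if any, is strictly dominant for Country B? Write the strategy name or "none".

a2 vs a1: U: 1>0, D: 0>-4.
a2 vs a3: U: 1>0, D: 0>-4.
a2 strictly beats every other strategy against every opponent action, so it is strictly dominant.

a2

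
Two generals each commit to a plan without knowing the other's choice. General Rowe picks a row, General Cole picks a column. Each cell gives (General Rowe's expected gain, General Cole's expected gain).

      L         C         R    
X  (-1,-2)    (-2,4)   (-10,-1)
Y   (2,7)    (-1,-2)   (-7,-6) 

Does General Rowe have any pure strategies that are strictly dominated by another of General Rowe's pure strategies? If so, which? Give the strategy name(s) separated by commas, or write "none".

X is strictly dominated by Y (L: 2>-1, C: -1>-2, R: -7>-10).
Y is not dominated — it holds its own against X at L (2>-1).

X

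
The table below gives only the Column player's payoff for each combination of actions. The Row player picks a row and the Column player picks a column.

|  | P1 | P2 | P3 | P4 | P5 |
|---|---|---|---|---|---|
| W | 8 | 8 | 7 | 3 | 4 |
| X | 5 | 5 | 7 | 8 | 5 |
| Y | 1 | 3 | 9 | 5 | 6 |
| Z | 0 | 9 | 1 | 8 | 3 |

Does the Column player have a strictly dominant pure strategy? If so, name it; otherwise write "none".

none

P1 fails to dominate P2 at W (8=8).
P2 fails to dominate P1 at W (8=8).
P3 fails to dominate P1 at W (7<8).
P4 fails to dominate P1 at W (3<8).
P5 fails to dominate P1 at W (4<8).
No single strategy dominates all the others.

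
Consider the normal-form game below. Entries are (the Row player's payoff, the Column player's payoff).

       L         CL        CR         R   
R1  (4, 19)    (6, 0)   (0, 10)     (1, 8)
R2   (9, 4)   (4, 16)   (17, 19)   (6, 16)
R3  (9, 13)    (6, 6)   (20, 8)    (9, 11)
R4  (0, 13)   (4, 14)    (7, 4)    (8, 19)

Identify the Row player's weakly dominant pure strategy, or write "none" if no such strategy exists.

R3

R3 vs R1: L: 9>4, CL: 6=6, CR: 20>0, R: 9>1.
R3 vs R2: L: 9=9, CL: 6>4, CR: 20>17, R: 9>6.
R3 vs R4: L: 9>0, CL: 6>4, CR: 20>7, R: 9>8.
R3 is at least as good as every other strategy against every opponent action, so it is weakly dominant.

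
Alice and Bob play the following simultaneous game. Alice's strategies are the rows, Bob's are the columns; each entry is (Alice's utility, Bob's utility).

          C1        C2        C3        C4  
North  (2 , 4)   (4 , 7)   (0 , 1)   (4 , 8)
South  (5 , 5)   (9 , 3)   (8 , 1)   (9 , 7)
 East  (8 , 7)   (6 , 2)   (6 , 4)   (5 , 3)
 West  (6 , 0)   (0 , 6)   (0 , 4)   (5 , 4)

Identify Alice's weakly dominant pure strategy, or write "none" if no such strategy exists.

North fails to dominate South at C1 (2<5).
South fails to dominate East at C1 (5<8).
East fails to dominate South at C2 (6<9).
West fails to dominate North at C2 (0<4).
No single strategy dominates all the others.

none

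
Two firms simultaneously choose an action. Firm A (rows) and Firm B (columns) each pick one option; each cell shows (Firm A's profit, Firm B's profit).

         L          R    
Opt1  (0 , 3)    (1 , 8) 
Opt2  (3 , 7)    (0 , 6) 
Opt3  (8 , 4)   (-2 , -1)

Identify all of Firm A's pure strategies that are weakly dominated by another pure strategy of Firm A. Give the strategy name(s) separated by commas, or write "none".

Opt1: no other strategy beats it everywhere (Opt2 at R (1>0); Opt3 at R (1>-2)).
Opt2 is not dominated — it holds its own against Opt1 at L (3>0); Opt3 at R (0>-2).
Opt3: no other strategy beats it everywhere (Opt1 at L (8>0); Opt2 at L (8>3)).

none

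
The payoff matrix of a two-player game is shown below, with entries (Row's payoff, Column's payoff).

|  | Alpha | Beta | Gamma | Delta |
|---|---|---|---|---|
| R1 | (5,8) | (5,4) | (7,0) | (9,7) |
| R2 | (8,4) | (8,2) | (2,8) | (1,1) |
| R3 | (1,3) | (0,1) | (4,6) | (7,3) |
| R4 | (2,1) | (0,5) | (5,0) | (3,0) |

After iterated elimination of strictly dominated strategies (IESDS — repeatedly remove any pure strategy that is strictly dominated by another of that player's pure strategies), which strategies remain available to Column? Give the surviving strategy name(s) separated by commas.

Alpha, Gamma

Row's strategy R3 is strictly dominated by R1 (Alpha: 5>1, Beta: 5>0, Gamma: 7>4, Delta: 9>7) and is removed.
For Row, R1 strictly dominates R4 on the remaining columns (Alpha: 5>2, Beta: 5>0, Gamma: 7>5, Delta: 9>3); eliminate R4.
Column's strategy Beta is strictly dominated by Alpha (R1: 8>4, R2: 4>2) and is removed.
Column's strategy Delta is strictly dominated by Alpha (R1: 8>7, R2: 4>1) and is removed.
Among the remaining strategies, none is strictly dominated by another pure strategy of the same player, so the elimination stops.
Surviving strategies — Row: {R1, R2}; Column: {Alpha, Gamma}.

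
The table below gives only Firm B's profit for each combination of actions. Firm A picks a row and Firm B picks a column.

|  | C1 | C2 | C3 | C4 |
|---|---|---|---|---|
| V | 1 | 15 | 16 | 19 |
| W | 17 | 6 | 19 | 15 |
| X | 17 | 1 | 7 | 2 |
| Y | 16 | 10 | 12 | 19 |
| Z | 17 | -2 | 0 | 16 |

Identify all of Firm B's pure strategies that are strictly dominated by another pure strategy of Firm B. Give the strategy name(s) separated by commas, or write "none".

C1: no other strategy beats it everywhere (C2 at W (17>6); C3 at X (17>7); C4 at W (17>15)).
C2 is strictly dominated by C3 (V: 16>15, W: 19>6, X: 7>1, Y: 12>10, Z: 0>-2).
Nothing dominates C3: C1 at V (16>1); C2 at V (16>15); C4 at W (19>15).
Nothing dominates C4: C1 at V (19>1); C2 at V (19>15); C3 at V (19>16).

C2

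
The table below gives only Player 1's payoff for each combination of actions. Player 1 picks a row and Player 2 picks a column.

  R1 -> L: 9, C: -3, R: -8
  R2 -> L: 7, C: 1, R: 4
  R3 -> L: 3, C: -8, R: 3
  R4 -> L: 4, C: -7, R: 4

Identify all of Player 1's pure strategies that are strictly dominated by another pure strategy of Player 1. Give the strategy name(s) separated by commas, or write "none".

Nothing dominates R1: R2 at L (9>7); R3 at L (9>3); R4 at L (9>4).
R2 is not dominated — it holds its own against R1 at C (1>-3); R3 at L (7>3); R4 at L (7>4).
R3: dominated, since R2 does at least as well everywhere (L: 7>3, C: 1>-8, R: 4>3).
Nothing dominates R4: R1 at R (4>-8); R2 at R (4=4); R3 at L (4>3).

R3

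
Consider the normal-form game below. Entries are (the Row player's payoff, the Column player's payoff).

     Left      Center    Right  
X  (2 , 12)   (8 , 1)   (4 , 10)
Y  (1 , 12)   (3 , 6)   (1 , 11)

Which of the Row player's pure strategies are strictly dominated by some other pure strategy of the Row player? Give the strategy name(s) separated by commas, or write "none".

Y

Nothing dominates X: Y at Left (2>1).
Y: dominated, since X does at least as well everywhere (Left: 2>1, Center: 8>3, Right: 4>1).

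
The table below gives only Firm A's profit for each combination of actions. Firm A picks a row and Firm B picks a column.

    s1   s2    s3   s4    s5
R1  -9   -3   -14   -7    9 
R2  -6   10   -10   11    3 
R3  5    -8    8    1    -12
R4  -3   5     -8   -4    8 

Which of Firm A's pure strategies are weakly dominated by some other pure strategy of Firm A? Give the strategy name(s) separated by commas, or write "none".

Nothing dominates R1: R2 at s5 (9>3); R3 at s2 (-3>-8); R4 at s5 (9>8).
R2: no other strategy beats it everywhere (R1 at s1 (-6>-9); R3 at s2 (10>-8); R4 at s2 (10>5)).
Nothing dominates R3: R1 at s1 (5>-9); R2 at s1 (5>-6); R4 at s1 (5>-3).
R4 is not dominated — it holds its own against R1 at s1 (-3>-9); R2 at s1 (-3>-6); R3 at s2 (5>-8).

none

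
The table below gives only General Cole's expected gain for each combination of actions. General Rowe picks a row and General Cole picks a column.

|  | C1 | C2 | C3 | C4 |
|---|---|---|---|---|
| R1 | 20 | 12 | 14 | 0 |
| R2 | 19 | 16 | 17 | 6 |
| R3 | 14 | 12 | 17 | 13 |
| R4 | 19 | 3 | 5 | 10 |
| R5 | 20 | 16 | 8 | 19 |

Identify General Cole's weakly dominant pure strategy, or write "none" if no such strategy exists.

C1 fails to dominate C3 at R3 (14<17).
C2 fails to dominate C1 at R1 (12<20).
C3 fails to dominate C1 at R1 (14<20).
C4 fails to dominate C1 at R1 (0<20).
No single strategy dominates all the others.

none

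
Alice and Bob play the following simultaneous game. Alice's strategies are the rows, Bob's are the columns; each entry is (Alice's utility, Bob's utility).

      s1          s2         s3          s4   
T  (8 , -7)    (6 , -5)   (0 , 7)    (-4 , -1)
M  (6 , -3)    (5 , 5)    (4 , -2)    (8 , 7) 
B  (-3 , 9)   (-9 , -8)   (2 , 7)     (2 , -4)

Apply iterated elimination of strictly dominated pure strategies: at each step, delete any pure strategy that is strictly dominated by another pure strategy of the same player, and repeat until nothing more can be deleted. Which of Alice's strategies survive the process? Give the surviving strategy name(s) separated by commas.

M

For Alice, M strictly dominates B on the remaining columns (s1: 6>-3, s2: 5>-9, s3: 4>2, s4: 8>2); eliminate B.
Column s1 is eliminated: s2 beats it against every remaining row (T: -5>-7, M: 5>-3).
Bob's strategy s2 is strictly dominated by s4 (T: -1>-5, M: 7>5) and is removed.
Row T is eliminated: M beats it against every remaining column (s3: 4>0, s4: 8>-4).
Column s3 is eliminated: s4 beats it against every remaining row (M: 7>-2).
Among the remaining strategies, none is strictly dominated by another pure strategy of the same player, so the elimination stops.
Surviving strategies — Alice: {M}; Bob: {s4}.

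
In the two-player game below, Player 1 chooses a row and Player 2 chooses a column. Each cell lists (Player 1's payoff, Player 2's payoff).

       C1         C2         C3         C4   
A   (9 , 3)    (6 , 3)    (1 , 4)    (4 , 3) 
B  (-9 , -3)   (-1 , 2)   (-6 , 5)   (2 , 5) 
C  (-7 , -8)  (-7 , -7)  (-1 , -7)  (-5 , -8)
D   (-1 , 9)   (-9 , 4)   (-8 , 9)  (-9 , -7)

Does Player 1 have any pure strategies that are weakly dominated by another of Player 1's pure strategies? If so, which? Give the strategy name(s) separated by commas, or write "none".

B, C, D

A: no other strategy beats it everywhere (B at C1 (9>-9); C at C1 (9>-7); D at C1 (9>-1)).
B is weakly dominated by A (C1: 9>-9, C2: 6>-1, C3: 1>-6, C4: 4>2).
A weakly dominates C — C1: 9>-7, C2: 6>-7, C3: 1>-1, C4: 4>-5.
A weakly dominates D — C1: 9>-1, C2: 6>-9, C3: 1>-8, C4: 4>-9.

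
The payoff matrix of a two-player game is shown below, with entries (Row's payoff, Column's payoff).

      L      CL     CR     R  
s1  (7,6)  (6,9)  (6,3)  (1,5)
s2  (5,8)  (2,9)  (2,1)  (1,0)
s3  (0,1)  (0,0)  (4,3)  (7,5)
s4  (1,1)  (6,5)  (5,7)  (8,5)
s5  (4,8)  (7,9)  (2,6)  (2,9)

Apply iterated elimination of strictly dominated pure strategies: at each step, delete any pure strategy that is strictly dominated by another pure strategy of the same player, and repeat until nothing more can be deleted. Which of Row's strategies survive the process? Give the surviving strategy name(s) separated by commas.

s1, s4, s5

Row's strategy s3 is strictly dominated by s4 (L: 1>0, CL: 6>0, CR: 5>4, R: 8>7) and is removed.
Column L is eliminated: CL beats it against every remaining row (s1: 9>6, s2: 9>8, s4: 5>1, s5: 9>8).
Row's strategy s2 is strictly dominated by s4 (CL: 6>2, CR: 5>2, R: 8>1) and is removed.
Among the remaining strategies, none is strictly dominated by another pure strategy of the same player, so the elimination stops.
Surviving strategies — Row: {s1, s4, s5}; Column: {CL, CR, R}.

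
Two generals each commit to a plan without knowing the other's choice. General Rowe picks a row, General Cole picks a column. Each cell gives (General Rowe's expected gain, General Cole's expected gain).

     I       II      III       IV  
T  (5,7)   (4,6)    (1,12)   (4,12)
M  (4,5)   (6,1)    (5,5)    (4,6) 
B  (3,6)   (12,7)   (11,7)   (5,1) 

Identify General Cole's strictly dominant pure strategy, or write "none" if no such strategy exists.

I fails to dominate II at B (6<7).
II fails to dominate I at T (6<7).
III fails to dominate I at M (5=5).
IV fails to dominate I at B (1<6).
No single strategy dominates all the others.

none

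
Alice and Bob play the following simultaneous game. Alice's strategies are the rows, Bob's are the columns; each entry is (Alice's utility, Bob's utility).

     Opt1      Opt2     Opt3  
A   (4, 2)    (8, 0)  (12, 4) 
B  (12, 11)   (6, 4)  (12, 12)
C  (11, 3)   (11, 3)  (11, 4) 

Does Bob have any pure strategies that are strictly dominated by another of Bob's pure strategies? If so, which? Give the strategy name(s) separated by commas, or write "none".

Opt1, Opt2

Opt3 strictly dominates Opt1 — A: 4>2, B: 12>11, C: 4>3.
Opt3 strictly dominates Opt2 — A: 4>0, B: 12>4, C: 4>3.
Opt3 is not dominated — it holds its own against Opt1 at A (4>2); Opt2 at A (4>0).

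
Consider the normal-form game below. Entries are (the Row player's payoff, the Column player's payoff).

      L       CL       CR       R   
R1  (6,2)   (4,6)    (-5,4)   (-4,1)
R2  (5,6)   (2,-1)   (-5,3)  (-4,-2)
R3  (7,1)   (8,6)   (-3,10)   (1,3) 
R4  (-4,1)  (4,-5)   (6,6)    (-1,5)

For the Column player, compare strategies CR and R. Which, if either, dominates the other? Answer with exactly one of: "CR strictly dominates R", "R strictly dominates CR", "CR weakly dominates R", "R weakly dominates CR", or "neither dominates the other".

CR's payoffs vs R's, by the Row player's action — R1: 4>1, R2: 3>-2, R3: 10>3, R4: 6>5.
CR gives a strictly higher payoff against each opponent action, so CR strictly dominates R.

CR strictly dominates R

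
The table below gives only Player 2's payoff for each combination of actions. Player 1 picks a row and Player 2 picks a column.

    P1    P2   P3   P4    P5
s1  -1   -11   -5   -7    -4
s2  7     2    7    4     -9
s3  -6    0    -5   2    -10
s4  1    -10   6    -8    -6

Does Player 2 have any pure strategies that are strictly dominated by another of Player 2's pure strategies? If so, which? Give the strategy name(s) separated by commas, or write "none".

P1: no other strategy beats it everywhere (P2 at s1 (-1>-11); P3 at s1 (-1>-5); P4 at s1 (-1>-7); P5 at s1 (-1>-4)).
P2 is strictly dominated by P4 (s1: -7>-11, s2: 4>2, s3: 2>0, s4: -8>-10).
Nothing dominates P3: P1 at s2 (7=7); P2 at s1 (-5>-11); P4 at s1 (-5>-7); P5 at s2 (7>-9).
P4: no other strategy beats it everywhere (P1 at s3 (2>-6); P2 at s1 (-7>-11); P3 at s3 (2>-5); P5 at s2 (4>-9)).
P1 strictly dominates P5 — s1: -1>-4, s2: 7>-9, s3: -6>-10, s4: 1>-6.

P2, P5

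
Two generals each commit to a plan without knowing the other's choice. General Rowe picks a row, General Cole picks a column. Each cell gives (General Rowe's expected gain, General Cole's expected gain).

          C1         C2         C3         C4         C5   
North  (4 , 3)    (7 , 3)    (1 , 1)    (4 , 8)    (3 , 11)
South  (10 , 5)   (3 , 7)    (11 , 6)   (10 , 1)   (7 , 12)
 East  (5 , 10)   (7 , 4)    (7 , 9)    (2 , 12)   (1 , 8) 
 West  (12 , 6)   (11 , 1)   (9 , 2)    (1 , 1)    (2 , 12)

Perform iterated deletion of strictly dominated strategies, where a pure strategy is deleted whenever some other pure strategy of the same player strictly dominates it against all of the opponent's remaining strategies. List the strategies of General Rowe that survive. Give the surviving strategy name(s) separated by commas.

South

For General Cole, C5 strictly dominates C2 on the remaining rows (North: 11>3, South: 12>7, East: 8>4, West: 12>1); eliminate C2.
General Rowe's strategy North is strictly dominated by South (C1: 10>4, C3: 11>1, C4: 10>4, C5: 7>3) and is removed.
Row East is eliminated: South beats it against every remaining column (C1: 10>5, C3: 11>7, C4: 10>2, C5: 7>1).
Column C1 is eliminated: C5 beats it against every remaining row (South: 12>5, West: 12>6).
General Rowe's strategy West is strictly dominated by South (C3: 11>9, C4: 10>1, C5: 7>2) and is removed.
Column C3 is eliminated: C5 beats it against every remaining row (South: 12>6).
Column C4 is eliminated: C5 beats it against every remaining row (South: 12>1).
Among the remaining strategies, none is strictly dominated by another pure strategy of the same player, so the elimination stops.
Surviving strategies — General Rowe: {South}; General Cole: {C5}.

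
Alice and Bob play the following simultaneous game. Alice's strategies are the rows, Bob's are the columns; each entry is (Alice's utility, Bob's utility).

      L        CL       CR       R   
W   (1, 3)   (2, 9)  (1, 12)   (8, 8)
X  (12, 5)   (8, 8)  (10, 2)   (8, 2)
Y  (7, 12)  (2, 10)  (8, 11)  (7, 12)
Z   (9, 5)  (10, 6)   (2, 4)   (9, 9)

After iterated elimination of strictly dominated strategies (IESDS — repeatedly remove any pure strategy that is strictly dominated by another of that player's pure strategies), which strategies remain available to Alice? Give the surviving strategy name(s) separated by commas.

Row W is eliminated: Z beats it against every remaining column (L: 9>1, CL: 10>2, CR: 2>1, R: 9>8).
For Alice, X strictly dominates Y on the remaining columns (L: 12>7, CL: 8>2, CR: 10>8, R: 8>7); eliminate Y.
Column L is eliminated: CL beats it against every remaining row (X: 8>5, Z: 6>5).
Bob's strategy CR is strictly dominated by CL (X: 8>2, Z: 6>4) and is removed.
Row X is eliminated: Z beats it against every remaining column (CL: 10>8, R: 9>8).
Bob's strategy CL is strictly dominated by R (Z: 9>6) and is removed.
Among the remaining strategies, none is strictly dominated by another pure strategy of the same player, so the elimination stops.
Surviving strategies — Alice: {Z}; Bob: {R}.

Z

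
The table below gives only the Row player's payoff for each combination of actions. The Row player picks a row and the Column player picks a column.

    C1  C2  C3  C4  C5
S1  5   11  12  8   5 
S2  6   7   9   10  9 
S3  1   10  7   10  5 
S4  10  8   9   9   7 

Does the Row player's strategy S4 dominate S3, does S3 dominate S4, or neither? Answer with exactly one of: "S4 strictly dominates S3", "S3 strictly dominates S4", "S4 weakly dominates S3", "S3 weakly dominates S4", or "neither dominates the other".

S4's payoffs vs S3's, by the Column player's action — C1: 10>1, C2: 8<10, C3: 9>7, C4: 9<10, C5: 7>5.
S4 does better at C1, C3, C5 but worse at C2, C4; neither strategy dominates the other.

neither dominates the other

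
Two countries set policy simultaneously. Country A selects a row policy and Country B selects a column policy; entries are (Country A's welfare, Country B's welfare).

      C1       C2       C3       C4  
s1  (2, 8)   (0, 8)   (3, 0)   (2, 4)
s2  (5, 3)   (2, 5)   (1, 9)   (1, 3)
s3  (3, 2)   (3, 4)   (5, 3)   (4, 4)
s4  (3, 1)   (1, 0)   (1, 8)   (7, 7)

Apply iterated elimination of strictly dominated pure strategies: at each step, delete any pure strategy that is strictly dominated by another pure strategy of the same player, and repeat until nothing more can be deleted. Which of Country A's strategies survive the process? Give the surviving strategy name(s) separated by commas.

s3, s4

Row s1 is eliminated: s3 beats it against every remaining column (C1: 3>2, C2: 3>0, C3: 5>3, C4: 4>2).
Country B's strategy C1 is strictly dominated by C3 (s2: 9>3, s3: 3>2, s4: 8>1) and is removed.
Country A's strategy s2 is strictly dominated by s3 (C2: 3>2, C3: 5>1, C4: 4>1) and is removed.
Among the remaining strategies, none is strictly dominated by another pure strategy of the same player, so the elimination stops.
Surviving strategies — Country A: {s3, s4}; Country B: {C2, C3, C4}.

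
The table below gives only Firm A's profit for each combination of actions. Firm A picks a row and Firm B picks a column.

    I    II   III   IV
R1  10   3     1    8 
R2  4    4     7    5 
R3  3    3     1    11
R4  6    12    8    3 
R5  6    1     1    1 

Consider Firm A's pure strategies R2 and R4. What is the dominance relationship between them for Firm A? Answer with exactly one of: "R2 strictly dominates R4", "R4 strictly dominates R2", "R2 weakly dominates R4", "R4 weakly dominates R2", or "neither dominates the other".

Compare R2 to R4 across each choice by Firm B: I: 4<6, II: 4<12, III: 7<8, IV: 5>3.
R2 does better at IV but worse at I, II, III; neither strategy dominates the other.

neither dominates the other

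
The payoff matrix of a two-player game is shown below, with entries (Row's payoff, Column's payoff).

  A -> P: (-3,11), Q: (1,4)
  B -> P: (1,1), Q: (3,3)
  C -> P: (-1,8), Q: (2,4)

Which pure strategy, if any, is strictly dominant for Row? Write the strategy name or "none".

B

B vs A: P: 1>-3, Q: 3>1.
B vs C: P: 1>-1, Q: 3>2.
B strictly beats every other strategy against every opponent action, so it is strictly dominant.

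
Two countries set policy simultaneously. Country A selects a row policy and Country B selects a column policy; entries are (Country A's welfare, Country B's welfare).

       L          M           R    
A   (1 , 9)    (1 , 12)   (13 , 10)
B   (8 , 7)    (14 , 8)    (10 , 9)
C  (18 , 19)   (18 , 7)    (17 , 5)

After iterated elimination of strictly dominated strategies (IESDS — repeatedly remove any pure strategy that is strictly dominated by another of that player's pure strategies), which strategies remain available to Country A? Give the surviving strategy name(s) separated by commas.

Row A is eliminated: C beats it against every remaining column (L: 18>1, M: 18>1, R: 17>13).
Row B is eliminated: C beats it against every remaining column (L: 18>8, M: 18>14, R: 17>10).
Country B's strategy M is strictly dominated by L (C: 19>7) and is removed.
For Country B, L strictly dominates R on the remaining rows (C: 19>5); eliminate R.
Among the remaining strategies, none is strictly dominated by another pure strategy of the same player, so the elimination stops.
Surviving strategies — Country A: {C}; Country B: {L}.

C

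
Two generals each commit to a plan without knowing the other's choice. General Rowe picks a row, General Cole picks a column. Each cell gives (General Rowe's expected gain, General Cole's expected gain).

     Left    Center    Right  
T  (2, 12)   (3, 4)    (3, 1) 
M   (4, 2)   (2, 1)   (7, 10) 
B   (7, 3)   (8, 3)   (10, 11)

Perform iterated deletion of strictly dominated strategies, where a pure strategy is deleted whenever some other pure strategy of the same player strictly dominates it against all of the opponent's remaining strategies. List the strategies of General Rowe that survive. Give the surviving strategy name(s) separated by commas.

Row T is eliminated: B beats it against every remaining column (Left: 7>2, Center: 8>3, Right: 10>3).
General Rowe's strategy M is strictly dominated by B (Left: 7>4, Center: 8>2, Right: 10>7) and is removed.
For General Cole, Right strictly dominates Left on the remaining rows (B: 11>3); eliminate Left.
Column Center is eliminated: Right beats it against every remaining row (B: 11>3).
Among the remaining strategies, none is strictly dominated by another pure strategy of the same player, so the elimination stops.
Surviving strategies — General Rowe: {B}; General Cole: {Right}.

B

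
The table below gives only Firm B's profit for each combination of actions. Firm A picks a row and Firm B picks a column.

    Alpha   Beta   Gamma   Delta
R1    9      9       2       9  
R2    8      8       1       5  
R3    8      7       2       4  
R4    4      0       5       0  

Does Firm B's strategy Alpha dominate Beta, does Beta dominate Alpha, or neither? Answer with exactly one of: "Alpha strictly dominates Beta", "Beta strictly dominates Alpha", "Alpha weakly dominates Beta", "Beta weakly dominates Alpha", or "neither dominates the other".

Alpha weakly dominates Beta

Alpha's payoffs vs Beta's, by Firm A's action — R1: 9=9, R2: 8=8, R3: 8>7, R4: 4>0.
Alpha is at least as good everywhere and strictly better somewhere (tied only at R1, R2), so Alpha weakly but not strictly dominates Beta.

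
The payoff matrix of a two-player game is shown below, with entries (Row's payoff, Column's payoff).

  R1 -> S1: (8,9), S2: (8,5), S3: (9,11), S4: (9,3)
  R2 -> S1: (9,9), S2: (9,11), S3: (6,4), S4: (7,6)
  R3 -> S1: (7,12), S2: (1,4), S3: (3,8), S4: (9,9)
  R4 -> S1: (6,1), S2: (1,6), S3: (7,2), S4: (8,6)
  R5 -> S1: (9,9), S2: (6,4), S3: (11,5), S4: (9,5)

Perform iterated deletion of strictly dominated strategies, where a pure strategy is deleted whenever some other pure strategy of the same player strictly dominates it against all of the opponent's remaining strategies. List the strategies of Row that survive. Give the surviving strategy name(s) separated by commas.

R1, R2, R5

For Row, R1 strictly dominates R4 on the remaining columns (S1: 8>6, S2: 8>1, S3: 9>7, S4: 9>8); eliminate R4.
Column's strategy S4 is strictly dominated by S1 (R1: 9>3, R2: 9>6, R3: 12>9, R5: 9>5) and is removed.
For Row, R1 strictly dominates R3 on the remaining columns (S1: 8>7, S2: 8>1, S3: 9>3); eliminate R3.
Among the remaining strategies, none is strictly dominated by another pure strategy of the same player, so the elimination stops.
Surviving strategies — Row: {R1, R2, R5}; Column: {S1, S2, S3}.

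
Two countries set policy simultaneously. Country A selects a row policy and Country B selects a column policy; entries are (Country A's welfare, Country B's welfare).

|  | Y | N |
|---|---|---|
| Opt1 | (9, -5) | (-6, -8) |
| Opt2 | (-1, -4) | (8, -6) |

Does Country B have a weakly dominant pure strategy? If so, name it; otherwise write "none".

Y vs N: Opt1: -5>-8, Opt2: -4>-6.
Y is at least as good as every other strategy against every opponent action, so it is weakly dominant.

Y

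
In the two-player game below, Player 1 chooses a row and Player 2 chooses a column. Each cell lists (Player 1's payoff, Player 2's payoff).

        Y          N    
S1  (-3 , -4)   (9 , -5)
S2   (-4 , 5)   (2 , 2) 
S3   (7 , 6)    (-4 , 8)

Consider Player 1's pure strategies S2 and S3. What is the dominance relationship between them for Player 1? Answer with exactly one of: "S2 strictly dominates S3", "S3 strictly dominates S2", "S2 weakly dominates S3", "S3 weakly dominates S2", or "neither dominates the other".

neither dominates the other

S2's payoffs vs S3's, by Player 2's action — Y: -4<7, N: 2>-4.
S2 does better at N but worse at Y; neither strategy dominates the other.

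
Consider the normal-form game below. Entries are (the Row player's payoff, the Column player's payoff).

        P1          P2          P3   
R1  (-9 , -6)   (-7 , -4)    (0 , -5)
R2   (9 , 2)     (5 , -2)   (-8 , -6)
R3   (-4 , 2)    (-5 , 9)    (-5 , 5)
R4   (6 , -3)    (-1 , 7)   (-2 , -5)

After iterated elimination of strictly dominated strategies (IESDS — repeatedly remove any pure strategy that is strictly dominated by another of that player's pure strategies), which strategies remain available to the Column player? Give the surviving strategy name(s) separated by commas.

P1

For the Row player, R4 strictly dominates R3 on the remaining columns (P1: 6>-4, P2: -1>-5, P3: -2>-5); eliminate R3.
Column P3 is eliminated: P2 beats it against every remaining row (R1: -4>-5, R2: -2>-6, R4: 7>-5).
Row R1 is eliminated: R2 beats it against every remaining column (P1: 9>-9, P2: 5>-7).
For the Row player, R2 strictly dominates R4 on the remaining columns (P1: 9>6, P2: 5>-1); eliminate R4.
For the Column player, P1 strictly dominates P2 on the remaining rows (R2: 2>-2); eliminate P2.
Among the remaining strategies, none is strictly dominated by another pure strategy of the same player, so the elimination stops.
Surviving strategies — the Row player: {R2}; the Column player: {P1}.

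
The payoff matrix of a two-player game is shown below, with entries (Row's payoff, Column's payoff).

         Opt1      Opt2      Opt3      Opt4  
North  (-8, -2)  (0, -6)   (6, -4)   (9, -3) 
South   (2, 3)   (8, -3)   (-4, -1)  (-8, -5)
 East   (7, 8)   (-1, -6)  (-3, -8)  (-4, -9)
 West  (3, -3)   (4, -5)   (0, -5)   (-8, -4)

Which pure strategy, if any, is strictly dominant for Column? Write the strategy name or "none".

Opt1

Opt1 vs Opt2: North: -2>-6, South: 3>-3, East: 8>-6, West: -3>-5.
Opt1 vs Opt3: North: -2>-4, South: 3>-1, East: 8>-8, West: -3>-5.
Opt1 vs Opt4: North: -2>-3, South: 3>-5, East: 8>-9, West: -3>-4.
Opt1 strictly beats every other strategy against every opponent action, so it is strictly dominant.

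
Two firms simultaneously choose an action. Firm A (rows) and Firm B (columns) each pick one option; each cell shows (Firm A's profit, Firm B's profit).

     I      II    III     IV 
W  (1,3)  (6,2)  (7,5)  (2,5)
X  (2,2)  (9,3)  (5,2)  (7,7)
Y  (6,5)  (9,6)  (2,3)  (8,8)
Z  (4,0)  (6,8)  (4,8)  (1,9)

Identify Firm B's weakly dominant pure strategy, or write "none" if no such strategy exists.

IV

IV vs I: W: 5>3, X: 7>2, Y: 8>5, Z: 9>0.
IV vs II: W: 5>2, X: 7>3, Y: 8>6, Z: 9>8.
IV vs III: W: 5=5, X: 7>2, Y: 8>3, Z: 9>8.
IV is at least as good as every other strategy against every opponent action, so it is weakly dominant.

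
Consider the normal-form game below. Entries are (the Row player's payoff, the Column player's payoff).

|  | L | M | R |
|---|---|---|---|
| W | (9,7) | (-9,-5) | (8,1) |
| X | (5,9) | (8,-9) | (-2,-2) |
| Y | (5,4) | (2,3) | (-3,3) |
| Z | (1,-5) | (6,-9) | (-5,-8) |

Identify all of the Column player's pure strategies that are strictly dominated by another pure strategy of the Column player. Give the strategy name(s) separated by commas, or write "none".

M, R

L is not dominated — it holds its own against M at W (7>-5); R at W (7>1).
M: dominated, since L does at least as well everywhere (W: 7>-5, X: 9>-9, Y: 4>3, Z: -5>-9).
R is strictly dominated by L (W: 7>1, X: 9>-2, Y: 4>3, Z: -5>-8).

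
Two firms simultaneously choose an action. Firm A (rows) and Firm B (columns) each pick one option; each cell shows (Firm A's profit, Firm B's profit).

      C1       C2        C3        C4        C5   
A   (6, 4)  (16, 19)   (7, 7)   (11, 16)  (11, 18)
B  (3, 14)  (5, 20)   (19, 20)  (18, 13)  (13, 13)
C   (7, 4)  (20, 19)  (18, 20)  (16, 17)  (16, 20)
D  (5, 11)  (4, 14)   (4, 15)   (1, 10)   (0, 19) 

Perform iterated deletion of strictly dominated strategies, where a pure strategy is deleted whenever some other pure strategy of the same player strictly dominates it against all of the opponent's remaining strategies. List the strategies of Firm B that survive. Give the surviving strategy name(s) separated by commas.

C2, C3, C5

Firm A's strategy A is strictly dominated by C (C1: 7>6, C2: 20>16, C3: 18>7, C4: 16>11, C5: 16>11) and is removed.
For Firm A, C strictly dominates D on the remaining columns (C1: 7>5, C2: 20>4, C3: 18>4, C4: 16>1, C5: 16>0); eliminate D.
Firm B's strategy C1 is strictly dominated by C2 (B: 20>14, C: 19>4) and is removed.
Column C4 is eliminated: C2 beats it against every remaining row (B: 20>13, C: 19>17).
Among the remaining strategies, none is strictly dominated by another pure strategy of the same player, so the elimination stops.
Surviving strategies — Firm A: {B, C}; Firm B: {C2, C3, C5}.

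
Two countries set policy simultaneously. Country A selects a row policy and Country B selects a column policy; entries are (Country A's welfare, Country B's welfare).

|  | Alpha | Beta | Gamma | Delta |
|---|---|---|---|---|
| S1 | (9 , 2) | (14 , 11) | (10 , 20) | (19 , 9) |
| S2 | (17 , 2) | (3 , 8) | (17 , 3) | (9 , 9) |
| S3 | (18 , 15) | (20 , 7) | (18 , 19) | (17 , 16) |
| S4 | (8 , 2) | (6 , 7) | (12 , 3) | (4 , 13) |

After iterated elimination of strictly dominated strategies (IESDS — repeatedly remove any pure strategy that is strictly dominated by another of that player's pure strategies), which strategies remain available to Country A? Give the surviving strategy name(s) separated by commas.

S3

Row S2 is eliminated: S3 beats it against every remaining column (Alpha: 18>17, Beta: 20>3, Gamma: 18>17, Delta: 17>9).
Country A's strategy S4 is strictly dominated by S3 (Alpha: 18>8, Beta: 20>6, Gamma: 18>12, Delta: 17>4) and is removed.
Column Alpha is eliminated: Gamma beats it against every remaining row (S1: 20>2, S3: 19>15).
For Country B, Gamma strictly dominates Beta on the remaining rows (S1: 20>11, S3: 19>7); eliminate Beta.
For Country B, Gamma strictly dominates Delta on the remaining rows (S1: 20>9, S3: 19>16); eliminate Delta.
Country A's strategy S1 is strictly dominated by S3 (Gamma: 18>10) and is removed.
Among the remaining strategies, none is strictly dominated by another pure strategy of the same player, so the elimination stops.
Surviving strategies — Country A: {S3}; Country B: {Gamma}.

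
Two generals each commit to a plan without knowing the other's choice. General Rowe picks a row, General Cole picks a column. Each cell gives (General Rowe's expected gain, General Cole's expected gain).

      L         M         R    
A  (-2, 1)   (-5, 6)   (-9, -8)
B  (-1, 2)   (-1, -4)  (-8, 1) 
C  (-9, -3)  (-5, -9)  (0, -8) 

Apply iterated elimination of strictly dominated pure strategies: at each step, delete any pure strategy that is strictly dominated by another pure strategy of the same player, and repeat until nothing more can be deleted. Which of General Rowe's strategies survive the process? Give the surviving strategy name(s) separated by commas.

For General Rowe, B strictly dominates A on the remaining columns (L: -1>-2, M: -1>-5, R: -8>-9); eliminate A.
For General Cole, L strictly dominates M on the remaining rows (B: 2>-4, C: -3>-9); eliminate M.
Column R is eliminated: L beats it against every remaining row (B: 2>1, C: -3>-8).
For General Rowe, B strictly dominates C on the remaining columns (L: -1>-9); eliminate C.
Among the remaining strategies, none is strictly dominated by another pure strategy of the same player, so the elimination stops.
Surviving strategies — General Rowe: {B}; General Cole: {L}.

B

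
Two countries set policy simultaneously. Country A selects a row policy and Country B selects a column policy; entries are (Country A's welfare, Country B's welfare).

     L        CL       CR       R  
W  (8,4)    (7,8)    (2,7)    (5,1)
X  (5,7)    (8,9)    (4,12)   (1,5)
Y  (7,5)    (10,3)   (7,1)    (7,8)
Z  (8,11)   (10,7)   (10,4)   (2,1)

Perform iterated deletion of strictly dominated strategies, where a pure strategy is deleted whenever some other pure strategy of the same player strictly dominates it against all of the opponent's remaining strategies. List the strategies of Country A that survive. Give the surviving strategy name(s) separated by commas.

W, Y, Z

Country A's strategy X is strictly dominated by Y (L: 7>5, CL: 10>8, CR: 7>4, R: 7>1) and is removed.
For Country B, CL strictly dominates CR on the remaining rows (W: 8>7, Y: 3>1, Z: 7>4); eliminate CR.
Among the remaining strategies, none is strictly dominated by another pure strategy of the same player, so the elimination stops.
Surviving strategies — Country A: {W, Y, Z}; Country B: {L, CL, R}.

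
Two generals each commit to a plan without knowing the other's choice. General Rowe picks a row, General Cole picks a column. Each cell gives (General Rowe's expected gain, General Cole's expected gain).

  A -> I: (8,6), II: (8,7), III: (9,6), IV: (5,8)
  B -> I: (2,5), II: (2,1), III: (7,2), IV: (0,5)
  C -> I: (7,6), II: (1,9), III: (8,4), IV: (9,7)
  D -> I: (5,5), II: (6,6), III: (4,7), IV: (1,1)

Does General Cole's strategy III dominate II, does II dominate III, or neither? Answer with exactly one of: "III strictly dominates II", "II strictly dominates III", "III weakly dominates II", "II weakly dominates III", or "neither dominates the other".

neither dominates the other

III's payoffs vs II's, by General Rowe's action — A: 6<7, B: 2>1, C: 4<9, D: 7>6.
III does better at B, D but worse at A, C; neither strategy dominates the other.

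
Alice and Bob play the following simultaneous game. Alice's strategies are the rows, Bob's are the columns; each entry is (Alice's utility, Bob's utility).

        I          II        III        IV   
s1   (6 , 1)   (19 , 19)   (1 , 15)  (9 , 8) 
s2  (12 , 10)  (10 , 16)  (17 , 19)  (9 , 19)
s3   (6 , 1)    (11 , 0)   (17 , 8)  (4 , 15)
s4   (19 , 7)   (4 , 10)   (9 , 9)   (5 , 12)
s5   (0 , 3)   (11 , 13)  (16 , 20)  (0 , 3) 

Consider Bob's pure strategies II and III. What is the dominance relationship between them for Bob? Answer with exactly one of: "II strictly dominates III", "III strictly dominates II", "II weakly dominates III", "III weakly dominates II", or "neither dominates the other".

neither dominates the other

II's payoffs vs III's, by Alice's action — s1: 19>15, s2: 16<19, s3: 0<8, s4: 10>9, s5: 13<20.
II does better at s1, s4 but worse at s2, s3, s5; neither strategy dominates the other.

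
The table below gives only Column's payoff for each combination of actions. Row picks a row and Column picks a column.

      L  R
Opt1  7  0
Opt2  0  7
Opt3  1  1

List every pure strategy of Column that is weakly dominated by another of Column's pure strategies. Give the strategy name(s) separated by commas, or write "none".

Nothing dominates L: R at Opt1 (7>0).
Nothing dominates R: L at Opt2 (7>0).

none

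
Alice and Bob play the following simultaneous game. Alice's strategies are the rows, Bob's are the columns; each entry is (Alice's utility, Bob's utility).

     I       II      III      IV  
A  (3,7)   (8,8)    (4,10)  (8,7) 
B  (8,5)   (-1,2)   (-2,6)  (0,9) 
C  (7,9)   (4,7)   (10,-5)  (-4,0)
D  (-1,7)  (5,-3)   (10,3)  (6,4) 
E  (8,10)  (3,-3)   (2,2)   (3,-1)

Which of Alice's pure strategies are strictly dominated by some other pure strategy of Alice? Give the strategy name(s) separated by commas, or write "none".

Nothing dominates A: B at II (8>-1); C at II (8>4); D at I (3>-1); E at II (8>3).
B is not dominated — it holds its own against A at I (8>3); C at I (8>7); D at I (8>-1); E at I (8=8).
Nothing dominates C: A at I (7>3); B at II (4>-1); D at I (7>-1); E at II (4>3).
D is not dominated — it holds its own against A at III (10>4); B at II (5>-1); C at II (5>4); E at II (5>3).
E: no other strategy beats it everywhere (A at I (8>3); B at I (8=8); C at I (8>7); D at I (8>-1)).

none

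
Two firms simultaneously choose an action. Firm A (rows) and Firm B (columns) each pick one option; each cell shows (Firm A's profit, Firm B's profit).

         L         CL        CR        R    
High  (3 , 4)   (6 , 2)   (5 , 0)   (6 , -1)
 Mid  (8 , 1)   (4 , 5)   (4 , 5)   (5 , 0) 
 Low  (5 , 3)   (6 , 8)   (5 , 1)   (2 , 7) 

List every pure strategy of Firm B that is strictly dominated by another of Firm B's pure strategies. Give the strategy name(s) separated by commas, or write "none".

Nothing dominates L: CL at High (4>2); CR at High (4>0); R at High (4>-1).
CL is not dominated — it holds its own against L at Mid (5>1); CR at High (2>0); R at High (2>-1).
Nothing dominates CR: L at Mid (5>1); CL at Mid (5=5); R at High (0>-1).
CL strictly dominates R — High: 2>-1, Mid: 5>0, Low: 8>7.

R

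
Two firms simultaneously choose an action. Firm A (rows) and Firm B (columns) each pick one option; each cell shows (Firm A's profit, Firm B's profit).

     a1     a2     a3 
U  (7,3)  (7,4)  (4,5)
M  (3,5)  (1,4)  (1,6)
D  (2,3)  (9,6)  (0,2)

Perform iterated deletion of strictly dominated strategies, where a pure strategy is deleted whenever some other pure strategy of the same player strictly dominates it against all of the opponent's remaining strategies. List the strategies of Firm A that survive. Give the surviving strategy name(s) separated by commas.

For Firm A, U strictly dominates M on the remaining columns (a1: 7>3, a2: 7>1, a3: 4>1); eliminate M.
For Firm B, a2 strictly dominates a1 on the remaining rows (U: 4>3, D: 6>3); eliminate a1.
Among the remaining strategies, none is strictly dominated by another pure strategy of the same player, so the elimination stops.
Surviving strategies — Firm A: {U, D}; Firm B: {a2, a3}.

U, D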